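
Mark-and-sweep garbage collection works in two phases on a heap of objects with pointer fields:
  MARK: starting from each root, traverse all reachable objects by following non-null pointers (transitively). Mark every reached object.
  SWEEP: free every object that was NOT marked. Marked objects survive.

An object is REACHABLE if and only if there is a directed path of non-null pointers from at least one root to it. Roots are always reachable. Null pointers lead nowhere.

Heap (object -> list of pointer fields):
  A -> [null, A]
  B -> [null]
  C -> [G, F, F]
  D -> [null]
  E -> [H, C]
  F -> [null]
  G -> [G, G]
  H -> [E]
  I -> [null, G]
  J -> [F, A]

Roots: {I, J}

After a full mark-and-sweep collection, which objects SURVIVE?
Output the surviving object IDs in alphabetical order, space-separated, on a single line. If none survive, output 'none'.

Roots: I J
Mark I: refs=null G, marked=I
Mark J: refs=F A, marked=I J
Mark G: refs=G G, marked=G I J
Mark F: refs=null, marked=F G I J
Mark A: refs=null A, marked=A F G I J
Unmarked (collected): B C D E H

Answer: A F G I J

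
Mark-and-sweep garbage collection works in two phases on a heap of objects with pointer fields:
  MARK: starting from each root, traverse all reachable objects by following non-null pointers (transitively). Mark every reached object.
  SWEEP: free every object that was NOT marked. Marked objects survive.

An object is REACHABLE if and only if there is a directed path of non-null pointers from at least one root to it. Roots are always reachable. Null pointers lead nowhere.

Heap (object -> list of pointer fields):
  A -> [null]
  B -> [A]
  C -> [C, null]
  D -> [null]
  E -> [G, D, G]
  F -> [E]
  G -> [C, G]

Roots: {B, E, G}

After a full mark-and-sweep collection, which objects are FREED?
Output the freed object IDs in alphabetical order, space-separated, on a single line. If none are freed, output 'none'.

Answer: F

Derivation:
Roots: B E G
Mark B: refs=A, marked=B
Mark E: refs=G D G, marked=B E
Mark G: refs=C G, marked=B E G
Mark A: refs=null, marked=A B E G
Mark D: refs=null, marked=A B D E G
Mark C: refs=C null, marked=A B C D E G
Unmarked (collected): F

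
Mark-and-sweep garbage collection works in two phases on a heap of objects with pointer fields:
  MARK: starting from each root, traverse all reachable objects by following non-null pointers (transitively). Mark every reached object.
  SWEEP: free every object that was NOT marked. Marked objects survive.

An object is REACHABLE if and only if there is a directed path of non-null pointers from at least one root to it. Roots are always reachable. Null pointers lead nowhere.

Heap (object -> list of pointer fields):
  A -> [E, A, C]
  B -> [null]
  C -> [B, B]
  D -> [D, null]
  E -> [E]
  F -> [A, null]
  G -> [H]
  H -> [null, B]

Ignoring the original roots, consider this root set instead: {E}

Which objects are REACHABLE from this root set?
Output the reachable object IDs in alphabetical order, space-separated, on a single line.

Answer: E

Derivation:
Roots: E
Mark E: refs=E, marked=E
Unmarked (collected): A B C D F G H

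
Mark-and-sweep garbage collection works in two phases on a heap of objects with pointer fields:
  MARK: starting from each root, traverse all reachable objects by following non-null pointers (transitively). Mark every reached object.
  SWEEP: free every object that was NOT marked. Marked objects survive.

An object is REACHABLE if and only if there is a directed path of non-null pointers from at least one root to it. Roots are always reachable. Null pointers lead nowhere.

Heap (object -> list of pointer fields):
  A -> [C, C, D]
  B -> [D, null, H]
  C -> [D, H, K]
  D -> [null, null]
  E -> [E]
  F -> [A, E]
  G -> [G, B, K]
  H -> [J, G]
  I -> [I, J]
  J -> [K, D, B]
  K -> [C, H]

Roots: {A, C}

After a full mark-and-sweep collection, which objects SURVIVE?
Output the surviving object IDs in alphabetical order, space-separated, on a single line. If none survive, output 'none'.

Roots: A C
Mark A: refs=C C D, marked=A
Mark C: refs=D H K, marked=A C
Mark D: refs=null null, marked=A C D
Mark H: refs=J G, marked=A C D H
Mark K: refs=C H, marked=A C D H K
Mark J: refs=K D B, marked=A C D H J K
Mark G: refs=G B K, marked=A C D G H J K
Mark B: refs=D null H, marked=A B C D G H J K
Unmarked (collected): E F I

Answer: A B C D G H J K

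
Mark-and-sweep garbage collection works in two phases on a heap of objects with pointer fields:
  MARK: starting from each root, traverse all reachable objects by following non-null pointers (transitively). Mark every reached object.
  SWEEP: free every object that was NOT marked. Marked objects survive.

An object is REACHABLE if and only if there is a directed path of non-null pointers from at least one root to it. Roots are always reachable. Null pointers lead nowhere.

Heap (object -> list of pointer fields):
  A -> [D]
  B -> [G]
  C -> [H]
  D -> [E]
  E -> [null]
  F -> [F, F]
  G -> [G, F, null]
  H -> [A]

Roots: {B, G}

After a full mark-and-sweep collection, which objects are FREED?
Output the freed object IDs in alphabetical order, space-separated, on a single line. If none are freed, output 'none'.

Roots: B G
Mark B: refs=G, marked=B
Mark G: refs=G F null, marked=B G
Mark F: refs=F F, marked=B F G
Unmarked (collected): A C D E H

Answer: A C D E H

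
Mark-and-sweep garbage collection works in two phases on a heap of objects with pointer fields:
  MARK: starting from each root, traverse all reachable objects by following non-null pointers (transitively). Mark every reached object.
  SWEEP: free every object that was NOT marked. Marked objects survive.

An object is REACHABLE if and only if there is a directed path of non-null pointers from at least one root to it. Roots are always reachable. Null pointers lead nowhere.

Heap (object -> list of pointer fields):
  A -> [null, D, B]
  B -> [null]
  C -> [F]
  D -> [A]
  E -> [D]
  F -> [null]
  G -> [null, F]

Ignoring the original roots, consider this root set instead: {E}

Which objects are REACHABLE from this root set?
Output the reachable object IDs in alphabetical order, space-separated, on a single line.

Roots: E
Mark E: refs=D, marked=E
Mark D: refs=A, marked=D E
Mark A: refs=null D B, marked=A D E
Mark B: refs=null, marked=A B D E
Unmarked (collected): C F G

Answer: A B D E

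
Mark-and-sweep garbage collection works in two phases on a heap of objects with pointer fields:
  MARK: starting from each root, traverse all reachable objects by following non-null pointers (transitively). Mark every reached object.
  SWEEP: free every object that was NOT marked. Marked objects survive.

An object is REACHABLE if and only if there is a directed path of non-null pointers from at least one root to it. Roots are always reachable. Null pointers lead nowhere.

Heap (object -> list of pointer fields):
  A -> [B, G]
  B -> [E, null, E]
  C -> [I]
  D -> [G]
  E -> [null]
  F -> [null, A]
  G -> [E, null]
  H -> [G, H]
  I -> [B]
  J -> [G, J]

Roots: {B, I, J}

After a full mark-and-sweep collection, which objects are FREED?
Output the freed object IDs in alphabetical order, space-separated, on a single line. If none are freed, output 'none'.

Roots: B I J
Mark B: refs=E null E, marked=B
Mark I: refs=B, marked=B I
Mark J: refs=G J, marked=B I J
Mark E: refs=null, marked=B E I J
Mark G: refs=E null, marked=B E G I J
Unmarked (collected): A C D F H

Answer: A C D F H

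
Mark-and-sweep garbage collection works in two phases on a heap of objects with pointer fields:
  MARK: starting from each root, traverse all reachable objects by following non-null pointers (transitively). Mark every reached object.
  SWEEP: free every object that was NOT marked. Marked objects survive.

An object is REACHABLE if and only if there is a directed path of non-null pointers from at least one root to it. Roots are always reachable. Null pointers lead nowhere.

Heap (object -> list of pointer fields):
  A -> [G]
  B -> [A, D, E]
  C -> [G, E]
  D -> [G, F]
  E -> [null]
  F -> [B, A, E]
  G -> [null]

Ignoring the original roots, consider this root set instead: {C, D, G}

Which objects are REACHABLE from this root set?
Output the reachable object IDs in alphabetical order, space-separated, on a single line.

Roots: C D G
Mark C: refs=G E, marked=C
Mark D: refs=G F, marked=C D
Mark G: refs=null, marked=C D G
Mark E: refs=null, marked=C D E G
Mark F: refs=B A E, marked=C D E F G
Mark B: refs=A D E, marked=B C D E F G
Mark A: refs=G, marked=A B C D E F G
Unmarked (collected): (none)

Answer: A B C D E F G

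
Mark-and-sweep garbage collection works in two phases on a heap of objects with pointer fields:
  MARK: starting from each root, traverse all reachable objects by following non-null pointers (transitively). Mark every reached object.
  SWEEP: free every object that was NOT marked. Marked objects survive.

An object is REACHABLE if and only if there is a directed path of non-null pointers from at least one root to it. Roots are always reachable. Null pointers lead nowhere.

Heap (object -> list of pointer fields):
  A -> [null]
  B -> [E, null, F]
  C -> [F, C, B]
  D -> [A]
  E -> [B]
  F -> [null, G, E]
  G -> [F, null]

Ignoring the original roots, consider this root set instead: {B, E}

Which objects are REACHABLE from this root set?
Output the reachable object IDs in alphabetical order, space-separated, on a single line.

Answer: B E F G

Derivation:
Roots: B E
Mark B: refs=E null F, marked=B
Mark E: refs=B, marked=B E
Mark F: refs=null G E, marked=B E F
Mark G: refs=F null, marked=B E F G
Unmarked (collected): A C D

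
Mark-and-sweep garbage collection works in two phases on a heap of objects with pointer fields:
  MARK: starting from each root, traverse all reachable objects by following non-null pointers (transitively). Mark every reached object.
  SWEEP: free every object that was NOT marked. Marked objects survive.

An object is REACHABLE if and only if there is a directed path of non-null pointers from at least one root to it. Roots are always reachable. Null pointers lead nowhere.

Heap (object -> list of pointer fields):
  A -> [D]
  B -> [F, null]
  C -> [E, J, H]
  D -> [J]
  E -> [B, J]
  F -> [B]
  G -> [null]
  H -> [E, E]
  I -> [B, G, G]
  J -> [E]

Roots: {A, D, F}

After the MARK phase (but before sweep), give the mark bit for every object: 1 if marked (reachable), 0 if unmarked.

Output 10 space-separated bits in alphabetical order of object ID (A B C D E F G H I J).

Answer: 1 1 0 1 1 1 0 0 0 1

Derivation:
Roots: A D F
Mark A: refs=D, marked=A
Mark D: refs=J, marked=A D
Mark F: refs=B, marked=A D F
Mark J: refs=E, marked=A D F J
Mark B: refs=F null, marked=A B D F J
Mark E: refs=B J, marked=A B D E F J
Unmarked (collected): C G H I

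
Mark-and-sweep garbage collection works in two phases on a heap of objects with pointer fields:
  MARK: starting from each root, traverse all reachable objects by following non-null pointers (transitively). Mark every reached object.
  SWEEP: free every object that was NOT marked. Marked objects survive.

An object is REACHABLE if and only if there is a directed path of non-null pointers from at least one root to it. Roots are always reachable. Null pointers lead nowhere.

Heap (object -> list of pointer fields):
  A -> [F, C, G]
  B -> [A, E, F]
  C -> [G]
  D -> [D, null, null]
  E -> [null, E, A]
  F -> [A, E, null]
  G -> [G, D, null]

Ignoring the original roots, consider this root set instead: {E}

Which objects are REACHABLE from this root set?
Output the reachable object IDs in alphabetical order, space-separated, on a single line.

Roots: E
Mark E: refs=null E A, marked=E
Mark A: refs=F C G, marked=A E
Mark F: refs=A E null, marked=A E F
Mark C: refs=G, marked=A C E F
Mark G: refs=G D null, marked=A C E F G
Mark D: refs=D null null, marked=A C D E F G
Unmarked (collected): B

Answer: A C D E F G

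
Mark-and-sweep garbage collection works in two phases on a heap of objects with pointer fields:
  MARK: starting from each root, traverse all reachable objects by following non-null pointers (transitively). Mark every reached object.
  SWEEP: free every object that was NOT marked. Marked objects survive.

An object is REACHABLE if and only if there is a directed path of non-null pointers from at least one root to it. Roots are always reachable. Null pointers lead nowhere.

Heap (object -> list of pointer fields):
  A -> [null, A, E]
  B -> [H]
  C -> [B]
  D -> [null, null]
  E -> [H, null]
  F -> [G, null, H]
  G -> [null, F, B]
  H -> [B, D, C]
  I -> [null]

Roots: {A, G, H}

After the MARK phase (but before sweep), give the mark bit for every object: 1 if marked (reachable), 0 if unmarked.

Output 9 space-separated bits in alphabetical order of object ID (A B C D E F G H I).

Roots: A G H
Mark A: refs=null A E, marked=A
Mark G: refs=null F B, marked=A G
Mark H: refs=B D C, marked=A G H
Mark E: refs=H null, marked=A E G H
Mark F: refs=G null H, marked=A E F G H
Mark B: refs=H, marked=A B E F G H
Mark D: refs=null null, marked=A B D E F G H
Mark C: refs=B, marked=A B C D E F G H
Unmarked (collected): I

Answer: 1 1 1 1 1 1 1 1 0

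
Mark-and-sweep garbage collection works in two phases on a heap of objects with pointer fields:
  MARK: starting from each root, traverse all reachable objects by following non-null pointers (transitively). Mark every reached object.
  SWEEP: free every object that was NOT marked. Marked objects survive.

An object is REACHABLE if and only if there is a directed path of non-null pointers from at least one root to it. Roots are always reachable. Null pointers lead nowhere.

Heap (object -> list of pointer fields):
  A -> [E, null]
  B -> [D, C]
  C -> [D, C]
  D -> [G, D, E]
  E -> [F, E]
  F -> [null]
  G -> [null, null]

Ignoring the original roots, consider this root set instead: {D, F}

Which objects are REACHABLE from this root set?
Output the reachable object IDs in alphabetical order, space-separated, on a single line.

Roots: D F
Mark D: refs=G D E, marked=D
Mark F: refs=null, marked=D F
Mark G: refs=null null, marked=D F G
Mark E: refs=F E, marked=D E F G
Unmarked (collected): A B C

Answer: D E F G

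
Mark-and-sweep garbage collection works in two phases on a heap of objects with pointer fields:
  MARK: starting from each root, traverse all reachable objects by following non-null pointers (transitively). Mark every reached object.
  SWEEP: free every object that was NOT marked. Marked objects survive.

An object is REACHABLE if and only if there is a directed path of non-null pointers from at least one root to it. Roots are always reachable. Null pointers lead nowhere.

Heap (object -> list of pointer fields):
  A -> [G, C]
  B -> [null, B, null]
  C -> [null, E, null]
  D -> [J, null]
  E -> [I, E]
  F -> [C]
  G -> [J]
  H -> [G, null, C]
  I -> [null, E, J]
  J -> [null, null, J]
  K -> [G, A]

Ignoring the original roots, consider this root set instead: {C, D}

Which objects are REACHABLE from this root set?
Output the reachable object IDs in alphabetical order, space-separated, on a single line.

Answer: C D E I J

Derivation:
Roots: C D
Mark C: refs=null E null, marked=C
Mark D: refs=J null, marked=C D
Mark E: refs=I E, marked=C D E
Mark J: refs=null null J, marked=C D E J
Mark I: refs=null E J, marked=C D E I J
Unmarked (collected): A B F G H K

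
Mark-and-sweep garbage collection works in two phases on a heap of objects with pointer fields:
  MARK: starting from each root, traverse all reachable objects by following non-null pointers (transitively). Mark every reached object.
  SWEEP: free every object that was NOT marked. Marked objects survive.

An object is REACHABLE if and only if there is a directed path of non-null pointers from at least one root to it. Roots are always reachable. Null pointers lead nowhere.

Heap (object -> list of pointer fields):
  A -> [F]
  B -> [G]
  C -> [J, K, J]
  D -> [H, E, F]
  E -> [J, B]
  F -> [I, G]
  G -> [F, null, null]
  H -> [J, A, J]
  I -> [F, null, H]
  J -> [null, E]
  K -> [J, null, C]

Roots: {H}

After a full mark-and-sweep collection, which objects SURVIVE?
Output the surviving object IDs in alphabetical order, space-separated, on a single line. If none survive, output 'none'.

Answer: A B E F G H I J

Derivation:
Roots: H
Mark H: refs=J A J, marked=H
Mark J: refs=null E, marked=H J
Mark A: refs=F, marked=A H J
Mark E: refs=J B, marked=A E H J
Mark F: refs=I G, marked=A E F H J
Mark B: refs=G, marked=A B E F H J
Mark I: refs=F null H, marked=A B E F H I J
Mark G: refs=F null null, marked=A B E F G H I J
Unmarked (collected): C D K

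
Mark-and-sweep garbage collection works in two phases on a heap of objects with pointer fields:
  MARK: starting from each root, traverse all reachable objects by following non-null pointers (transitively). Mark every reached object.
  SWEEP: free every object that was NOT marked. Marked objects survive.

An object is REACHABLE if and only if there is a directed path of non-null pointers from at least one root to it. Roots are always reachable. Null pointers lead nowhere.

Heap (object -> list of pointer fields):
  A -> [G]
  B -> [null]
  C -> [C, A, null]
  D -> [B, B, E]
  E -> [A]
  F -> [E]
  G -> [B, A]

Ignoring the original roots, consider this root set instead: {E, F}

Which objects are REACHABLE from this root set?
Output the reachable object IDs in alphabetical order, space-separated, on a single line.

Answer: A B E F G

Derivation:
Roots: E F
Mark E: refs=A, marked=E
Mark F: refs=E, marked=E F
Mark A: refs=G, marked=A E F
Mark G: refs=B A, marked=A E F G
Mark B: refs=null, marked=A B E F G
Unmarked (collected): C D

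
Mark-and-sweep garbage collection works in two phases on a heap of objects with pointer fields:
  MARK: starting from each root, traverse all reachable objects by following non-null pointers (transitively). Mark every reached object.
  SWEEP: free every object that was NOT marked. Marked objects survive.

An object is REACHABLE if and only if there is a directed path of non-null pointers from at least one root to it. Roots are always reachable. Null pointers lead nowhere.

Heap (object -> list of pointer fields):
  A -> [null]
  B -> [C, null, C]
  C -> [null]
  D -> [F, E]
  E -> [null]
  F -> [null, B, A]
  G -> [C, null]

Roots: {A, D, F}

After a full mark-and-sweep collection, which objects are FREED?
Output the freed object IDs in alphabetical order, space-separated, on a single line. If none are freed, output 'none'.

Answer: G

Derivation:
Roots: A D F
Mark A: refs=null, marked=A
Mark D: refs=F E, marked=A D
Mark F: refs=null B A, marked=A D F
Mark E: refs=null, marked=A D E F
Mark B: refs=C null C, marked=A B D E F
Mark C: refs=null, marked=A B C D E F
Unmarked (collected): G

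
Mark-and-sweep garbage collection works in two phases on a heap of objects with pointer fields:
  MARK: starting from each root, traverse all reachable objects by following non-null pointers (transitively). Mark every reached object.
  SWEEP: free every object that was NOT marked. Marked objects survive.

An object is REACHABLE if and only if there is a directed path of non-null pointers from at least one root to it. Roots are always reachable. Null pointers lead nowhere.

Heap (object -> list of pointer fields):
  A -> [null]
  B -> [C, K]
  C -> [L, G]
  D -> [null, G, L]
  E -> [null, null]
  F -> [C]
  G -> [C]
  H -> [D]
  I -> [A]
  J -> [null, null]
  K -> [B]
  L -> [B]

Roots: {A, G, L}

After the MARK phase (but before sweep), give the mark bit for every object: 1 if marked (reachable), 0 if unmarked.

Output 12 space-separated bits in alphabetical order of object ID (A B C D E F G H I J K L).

Roots: A G L
Mark A: refs=null, marked=A
Mark G: refs=C, marked=A G
Mark L: refs=B, marked=A G L
Mark C: refs=L G, marked=A C G L
Mark B: refs=C K, marked=A B C G L
Mark K: refs=B, marked=A B C G K L
Unmarked (collected): D E F H I J

Answer: 1 1 1 0 0 0 1 0 0 0 1 1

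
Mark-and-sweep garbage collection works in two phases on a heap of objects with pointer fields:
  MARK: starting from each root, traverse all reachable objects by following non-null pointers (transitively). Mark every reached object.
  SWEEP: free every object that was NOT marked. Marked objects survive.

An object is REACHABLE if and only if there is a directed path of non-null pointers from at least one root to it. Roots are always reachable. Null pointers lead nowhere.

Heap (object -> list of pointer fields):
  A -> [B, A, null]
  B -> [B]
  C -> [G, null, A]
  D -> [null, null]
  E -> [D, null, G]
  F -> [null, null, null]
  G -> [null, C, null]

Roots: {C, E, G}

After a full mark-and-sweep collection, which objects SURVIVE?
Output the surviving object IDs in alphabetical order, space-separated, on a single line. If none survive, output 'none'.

Answer: A B C D E G

Derivation:
Roots: C E G
Mark C: refs=G null A, marked=C
Mark E: refs=D null G, marked=C E
Mark G: refs=null C null, marked=C E G
Mark A: refs=B A null, marked=A C E G
Mark D: refs=null null, marked=A C D E G
Mark B: refs=B, marked=A B C D E G
Unmarked (collected): F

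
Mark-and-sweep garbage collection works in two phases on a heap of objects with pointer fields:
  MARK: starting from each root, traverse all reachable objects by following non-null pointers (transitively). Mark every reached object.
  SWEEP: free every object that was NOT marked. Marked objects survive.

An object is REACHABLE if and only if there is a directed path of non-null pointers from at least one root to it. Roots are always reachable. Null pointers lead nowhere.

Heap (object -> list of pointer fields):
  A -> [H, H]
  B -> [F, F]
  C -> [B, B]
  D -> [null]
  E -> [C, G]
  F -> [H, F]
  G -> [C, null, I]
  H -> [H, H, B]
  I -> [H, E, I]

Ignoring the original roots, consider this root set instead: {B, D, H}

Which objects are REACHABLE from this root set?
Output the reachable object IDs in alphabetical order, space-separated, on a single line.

Answer: B D F H

Derivation:
Roots: B D H
Mark B: refs=F F, marked=B
Mark D: refs=null, marked=B D
Mark H: refs=H H B, marked=B D H
Mark F: refs=H F, marked=B D F H
Unmarked (collected): A C E G I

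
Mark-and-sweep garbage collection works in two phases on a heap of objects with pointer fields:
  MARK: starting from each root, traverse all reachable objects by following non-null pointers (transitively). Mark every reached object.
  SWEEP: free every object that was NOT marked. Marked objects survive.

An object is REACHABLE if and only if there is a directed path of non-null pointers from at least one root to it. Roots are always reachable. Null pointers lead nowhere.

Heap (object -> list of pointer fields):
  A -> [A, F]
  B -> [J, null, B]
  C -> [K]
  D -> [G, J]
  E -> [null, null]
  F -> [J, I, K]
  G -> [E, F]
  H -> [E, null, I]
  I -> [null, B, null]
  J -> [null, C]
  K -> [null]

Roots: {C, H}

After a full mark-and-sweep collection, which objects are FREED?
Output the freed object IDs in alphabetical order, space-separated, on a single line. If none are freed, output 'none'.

Answer: A D F G

Derivation:
Roots: C H
Mark C: refs=K, marked=C
Mark H: refs=E null I, marked=C H
Mark K: refs=null, marked=C H K
Mark E: refs=null null, marked=C E H K
Mark I: refs=null B null, marked=C E H I K
Mark B: refs=J null B, marked=B C E H I K
Mark J: refs=null C, marked=B C E H I J K
Unmarked (collected): A D F G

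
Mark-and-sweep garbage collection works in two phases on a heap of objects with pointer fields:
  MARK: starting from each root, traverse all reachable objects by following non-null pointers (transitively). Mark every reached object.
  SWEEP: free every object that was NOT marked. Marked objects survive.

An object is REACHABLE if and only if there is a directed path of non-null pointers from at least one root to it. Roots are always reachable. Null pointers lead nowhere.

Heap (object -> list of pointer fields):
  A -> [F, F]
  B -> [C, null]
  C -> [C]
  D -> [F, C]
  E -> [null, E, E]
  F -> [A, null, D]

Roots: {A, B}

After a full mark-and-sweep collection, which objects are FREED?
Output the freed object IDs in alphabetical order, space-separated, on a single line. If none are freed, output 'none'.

Answer: E

Derivation:
Roots: A B
Mark A: refs=F F, marked=A
Mark B: refs=C null, marked=A B
Mark F: refs=A null D, marked=A B F
Mark C: refs=C, marked=A B C F
Mark D: refs=F C, marked=A B C D F
Unmarked (collected): E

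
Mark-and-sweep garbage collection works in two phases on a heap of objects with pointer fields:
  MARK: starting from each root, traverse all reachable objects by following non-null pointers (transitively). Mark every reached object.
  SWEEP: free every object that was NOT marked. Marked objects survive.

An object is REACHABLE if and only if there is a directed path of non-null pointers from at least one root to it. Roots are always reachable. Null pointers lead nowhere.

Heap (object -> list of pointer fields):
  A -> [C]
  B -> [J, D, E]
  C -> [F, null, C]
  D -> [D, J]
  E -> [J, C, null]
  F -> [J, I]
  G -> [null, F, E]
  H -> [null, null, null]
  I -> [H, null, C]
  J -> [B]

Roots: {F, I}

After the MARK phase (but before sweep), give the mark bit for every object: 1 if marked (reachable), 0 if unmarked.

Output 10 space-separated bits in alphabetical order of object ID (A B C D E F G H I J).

Roots: F I
Mark F: refs=J I, marked=F
Mark I: refs=H null C, marked=F I
Mark J: refs=B, marked=F I J
Mark H: refs=null null null, marked=F H I J
Mark C: refs=F null C, marked=C F H I J
Mark B: refs=J D E, marked=B C F H I J
Mark D: refs=D J, marked=B C D F H I J
Mark E: refs=J C null, marked=B C D E F H I J
Unmarked (collected): A G

Answer: 0 1 1 1 1 1 0 1 1 1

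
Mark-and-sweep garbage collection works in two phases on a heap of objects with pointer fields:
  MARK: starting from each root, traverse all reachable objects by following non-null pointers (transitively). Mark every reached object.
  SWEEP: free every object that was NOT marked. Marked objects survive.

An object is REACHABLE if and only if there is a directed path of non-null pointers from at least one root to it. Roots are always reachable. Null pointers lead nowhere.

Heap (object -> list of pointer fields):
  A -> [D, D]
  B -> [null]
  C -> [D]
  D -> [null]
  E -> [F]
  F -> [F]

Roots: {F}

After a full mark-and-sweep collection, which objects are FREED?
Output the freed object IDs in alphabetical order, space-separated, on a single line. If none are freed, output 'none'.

Answer: A B C D E

Derivation:
Roots: F
Mark F: refs=F, marked=F
Unmarked (collected): A B C D E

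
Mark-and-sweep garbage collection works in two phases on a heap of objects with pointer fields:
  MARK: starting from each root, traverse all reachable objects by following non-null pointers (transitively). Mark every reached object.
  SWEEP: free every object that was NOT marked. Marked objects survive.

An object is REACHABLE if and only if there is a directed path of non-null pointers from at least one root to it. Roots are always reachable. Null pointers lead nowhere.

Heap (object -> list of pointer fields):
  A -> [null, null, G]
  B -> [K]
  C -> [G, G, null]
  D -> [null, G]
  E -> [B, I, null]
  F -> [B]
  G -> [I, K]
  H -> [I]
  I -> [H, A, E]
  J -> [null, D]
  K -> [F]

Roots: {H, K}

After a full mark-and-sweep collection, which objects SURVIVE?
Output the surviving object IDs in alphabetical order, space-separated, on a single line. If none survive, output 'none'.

Answer: A B E F G H I K

Derivation:
Roots: H K
Mark H: refs=I, marked=H
Mark K: refs=F, marked=H K
Mark I: refs=H A E, marked=H I K
Mark F: refs=B, marked=F H I K
Mark A: refs=null null G, marked=A F H I K
Mark E: refs=B I null, marked=A E F H I K
Mark B: refs=K, marked=A B E F H I K
Mark G: refs=I K, marked=A B E F G H I K
Unmarked (collected): C D J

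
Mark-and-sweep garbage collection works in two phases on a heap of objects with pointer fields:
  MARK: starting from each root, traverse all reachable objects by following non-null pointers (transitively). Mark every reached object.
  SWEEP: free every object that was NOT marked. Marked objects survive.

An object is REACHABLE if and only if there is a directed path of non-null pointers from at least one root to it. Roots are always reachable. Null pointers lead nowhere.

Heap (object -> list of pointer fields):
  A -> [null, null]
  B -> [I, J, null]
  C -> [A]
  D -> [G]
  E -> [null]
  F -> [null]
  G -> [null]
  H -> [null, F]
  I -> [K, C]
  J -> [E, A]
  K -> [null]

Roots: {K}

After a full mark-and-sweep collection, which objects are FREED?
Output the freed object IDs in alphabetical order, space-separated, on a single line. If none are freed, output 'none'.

Roots: K
Mark K: refs=null, marked=K
Unmarked (collected): A B C D E F G H I J

Answer: A B C D E F G H I J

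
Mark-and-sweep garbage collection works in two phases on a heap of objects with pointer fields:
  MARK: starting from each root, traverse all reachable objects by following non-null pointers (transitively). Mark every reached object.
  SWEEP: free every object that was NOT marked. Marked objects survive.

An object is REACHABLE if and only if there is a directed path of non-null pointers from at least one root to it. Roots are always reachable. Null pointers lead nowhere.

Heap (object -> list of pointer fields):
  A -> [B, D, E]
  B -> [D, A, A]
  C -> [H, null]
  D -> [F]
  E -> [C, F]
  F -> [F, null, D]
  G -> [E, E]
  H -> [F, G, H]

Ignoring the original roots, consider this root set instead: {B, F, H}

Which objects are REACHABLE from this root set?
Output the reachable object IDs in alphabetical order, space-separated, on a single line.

Answer: A B C D E F G H

Derivation:
Roots: B F H
Mark B: refs=D A A, marked=B
Mark F: refs=F null D, marked=B F
Mark H: refs=F G H, marked=B F H
Mark D: refs=F, marked=B D F H
Mark A: refs=B D E, marked=A B D F H
Mark G: refs=E E, marked=A B D F G H
Mark E: refs=C F, marked=A B D E F G H
Mark C: refs=H null, marked=A B C D E F G H
Unmarked (collected): (none)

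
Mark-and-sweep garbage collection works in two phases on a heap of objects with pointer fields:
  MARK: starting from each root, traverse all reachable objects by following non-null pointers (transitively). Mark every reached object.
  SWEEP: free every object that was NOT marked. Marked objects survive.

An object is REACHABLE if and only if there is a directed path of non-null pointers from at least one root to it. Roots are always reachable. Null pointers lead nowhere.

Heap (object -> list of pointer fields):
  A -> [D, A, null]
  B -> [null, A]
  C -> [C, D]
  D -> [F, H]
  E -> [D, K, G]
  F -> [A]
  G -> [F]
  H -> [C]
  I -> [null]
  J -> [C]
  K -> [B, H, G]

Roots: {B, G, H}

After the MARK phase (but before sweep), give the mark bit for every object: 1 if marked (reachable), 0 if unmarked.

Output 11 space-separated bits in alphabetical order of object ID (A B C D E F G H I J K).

Answer: 1 1 1 1 0 1 1 1 0 0 0

Derivation:
Roots: B G H
Mark B: refs=null A, marked=B
Mark G: refs=F, marked=B G
Mark H: refs=C, marked=B G H
Mark A: refs=D A null, marked=A B G H
Mark F: refs=A, marked=A B F G H
Mark C: refs=C D, marked=A B C F G H
Mark D: refs=F H, marked=A B C D F G H
Unmarked (collected): E I J K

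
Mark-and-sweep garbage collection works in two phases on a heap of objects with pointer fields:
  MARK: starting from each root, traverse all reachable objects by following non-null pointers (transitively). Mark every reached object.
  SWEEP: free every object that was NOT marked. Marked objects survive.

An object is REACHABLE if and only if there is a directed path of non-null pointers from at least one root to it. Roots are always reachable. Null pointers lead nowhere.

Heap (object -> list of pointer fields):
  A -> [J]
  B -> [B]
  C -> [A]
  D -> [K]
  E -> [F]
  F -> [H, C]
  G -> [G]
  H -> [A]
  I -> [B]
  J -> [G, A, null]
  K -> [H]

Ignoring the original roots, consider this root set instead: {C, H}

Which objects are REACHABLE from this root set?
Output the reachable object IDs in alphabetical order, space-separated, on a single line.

Answer: A C G H J

Derivation:
Roots: C H
Mark C: refs=A, marked=C
Mark H: refs=A, marked=C H
Mark A: refs=J, marked=A C H
Mark J: refs=G A null, marked=A C H J
Mark G: refs=G, marked=A C G H J
Unmarked (collected): B D E F I K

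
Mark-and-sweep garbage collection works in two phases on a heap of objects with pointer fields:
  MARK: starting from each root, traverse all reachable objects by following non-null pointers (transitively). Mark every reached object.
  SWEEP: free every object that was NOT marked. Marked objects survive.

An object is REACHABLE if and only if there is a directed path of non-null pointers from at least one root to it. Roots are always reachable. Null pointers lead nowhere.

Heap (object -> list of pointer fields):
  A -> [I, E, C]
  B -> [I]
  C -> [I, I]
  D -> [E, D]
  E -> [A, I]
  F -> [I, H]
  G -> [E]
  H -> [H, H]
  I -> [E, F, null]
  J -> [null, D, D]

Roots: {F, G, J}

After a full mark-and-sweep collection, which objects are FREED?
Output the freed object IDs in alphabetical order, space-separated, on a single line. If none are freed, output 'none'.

Answer: B

Derivation:
Roots: F G J
Mark F: refs=I H, marked=F
Mark G: refs=E, marked=F G
Mark J: refs=null D D, marked=F G J
Mark I: refs=E F null, marked=F G I J
Mark H: refs=H H, marked=F G H I J
Mark E: refs=A I, marked=E F G H I J
Mark D: refs=E D, marked=D E F G H I J
Mark A: refs=I E C, marked=A D E F G H I J
Mark C: refs=I I, marked=A C D E F G H I J
Unmarked (collected): B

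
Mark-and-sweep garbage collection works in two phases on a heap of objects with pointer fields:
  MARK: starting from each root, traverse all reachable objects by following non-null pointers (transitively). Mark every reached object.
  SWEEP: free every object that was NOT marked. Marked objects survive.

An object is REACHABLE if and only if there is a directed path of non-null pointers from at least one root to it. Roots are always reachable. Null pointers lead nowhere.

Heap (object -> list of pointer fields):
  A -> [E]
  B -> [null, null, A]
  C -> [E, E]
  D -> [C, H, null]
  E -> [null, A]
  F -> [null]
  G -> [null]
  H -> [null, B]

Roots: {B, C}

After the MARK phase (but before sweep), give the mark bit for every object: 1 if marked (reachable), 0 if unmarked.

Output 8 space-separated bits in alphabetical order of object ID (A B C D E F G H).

Answer: 1 1 1 0 1 0 0 0

Derivation:
Roots: B C
Mark B: refs=null null A, marked=B
Mark C: refs=E E, marked=B C
Mark A: refs=E, marked=A B C
Mark E: refs=null A, marked=A B C E
Unmarked (collected): D F G H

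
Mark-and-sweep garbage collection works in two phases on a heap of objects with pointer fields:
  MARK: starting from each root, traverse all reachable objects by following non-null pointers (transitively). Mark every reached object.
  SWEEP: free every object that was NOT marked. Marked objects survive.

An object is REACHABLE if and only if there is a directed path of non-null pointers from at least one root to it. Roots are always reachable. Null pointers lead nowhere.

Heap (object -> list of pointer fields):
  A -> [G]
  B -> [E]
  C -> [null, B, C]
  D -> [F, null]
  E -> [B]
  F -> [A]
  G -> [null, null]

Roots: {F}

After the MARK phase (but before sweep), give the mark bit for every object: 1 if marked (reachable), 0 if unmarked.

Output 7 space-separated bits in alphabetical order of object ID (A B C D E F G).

Answer: 1 0 0 0 0 1 1

Derivation:
Roots: F
Mark F: refs=A, marked=F
Mark A: refs=G, marked=A F
Mark G: refs=null null, marked=A F G
Unmarked (collected): B C D E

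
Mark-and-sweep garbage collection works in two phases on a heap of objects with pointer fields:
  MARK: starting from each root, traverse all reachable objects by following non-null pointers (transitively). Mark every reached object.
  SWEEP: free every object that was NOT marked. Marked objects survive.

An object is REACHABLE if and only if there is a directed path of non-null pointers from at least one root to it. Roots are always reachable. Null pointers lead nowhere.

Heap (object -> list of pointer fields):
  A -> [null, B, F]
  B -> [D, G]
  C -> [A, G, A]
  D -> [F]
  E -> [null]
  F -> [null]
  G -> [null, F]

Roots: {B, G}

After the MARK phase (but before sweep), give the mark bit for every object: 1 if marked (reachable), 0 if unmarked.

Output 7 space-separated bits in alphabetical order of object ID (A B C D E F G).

Roots: B G
Mark B: refs=D G, marked=B
Mark G: refs=null F, marked=B G
Mark D: refs=F, marked=B D G
Mark F: refs=null, marked=B D F G
Unmarked (collected): A C E

Answer: 0 1 0 1 0 1 1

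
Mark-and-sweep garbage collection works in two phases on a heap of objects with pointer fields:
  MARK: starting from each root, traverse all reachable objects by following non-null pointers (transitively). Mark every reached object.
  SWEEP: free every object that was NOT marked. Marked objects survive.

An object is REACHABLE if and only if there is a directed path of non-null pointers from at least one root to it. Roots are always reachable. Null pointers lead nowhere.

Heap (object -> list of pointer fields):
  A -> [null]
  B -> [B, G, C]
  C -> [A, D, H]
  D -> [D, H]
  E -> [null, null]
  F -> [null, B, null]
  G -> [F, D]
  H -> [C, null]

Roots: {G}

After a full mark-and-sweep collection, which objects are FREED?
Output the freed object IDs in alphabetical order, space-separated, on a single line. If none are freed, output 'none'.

Answer: E

Derivation:
Roots: G
Mark G: refs=F D, marked=G
Mark F: refs=null B null, marked=F G
Mark D: refs=D H, marked=D F G
Mark B: refs=B G C, marked=B D F G
Mark H: refs=C null, marked=B D F G H
Mark C: refs=A D H, marked=B C D F G H
Mark A: refs=null, marked=A B C D F G H
Unmarked (collected): E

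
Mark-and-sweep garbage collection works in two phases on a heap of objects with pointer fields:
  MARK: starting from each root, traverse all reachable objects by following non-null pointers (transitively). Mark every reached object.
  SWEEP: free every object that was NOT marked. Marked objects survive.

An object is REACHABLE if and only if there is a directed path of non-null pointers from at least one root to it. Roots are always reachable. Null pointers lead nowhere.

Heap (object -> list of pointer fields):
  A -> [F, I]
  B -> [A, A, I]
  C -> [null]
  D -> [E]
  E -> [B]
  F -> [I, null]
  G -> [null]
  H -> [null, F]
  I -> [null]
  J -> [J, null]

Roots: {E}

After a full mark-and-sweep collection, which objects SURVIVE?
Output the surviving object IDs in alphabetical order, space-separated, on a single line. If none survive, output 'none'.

Answer: A B E F I

Derivation:
Roots: E
Mark E: refs=B, marked=E
Mark B: refs=A A I, marked=B E
Mark A: refs=F I, marked=A B E
Mark I: refs=null, marked=A B E I
Mark F: refs=I null, marked=A B E F I
Unmarked (collected): C D G H J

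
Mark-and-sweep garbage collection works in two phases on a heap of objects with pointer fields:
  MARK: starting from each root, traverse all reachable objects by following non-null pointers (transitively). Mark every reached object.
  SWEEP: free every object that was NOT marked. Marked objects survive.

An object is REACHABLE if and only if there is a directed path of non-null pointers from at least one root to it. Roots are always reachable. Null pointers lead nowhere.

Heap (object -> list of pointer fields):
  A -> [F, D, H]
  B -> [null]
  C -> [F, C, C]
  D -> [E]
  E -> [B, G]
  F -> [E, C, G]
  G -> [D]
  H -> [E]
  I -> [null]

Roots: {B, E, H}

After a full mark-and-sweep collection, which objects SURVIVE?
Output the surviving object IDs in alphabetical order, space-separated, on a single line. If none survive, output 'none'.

Answer: B D E G H

Derivation:
Roots: B E H
Mark B: refs=null, marked=B
Mark E: refs=B G, marked=B E
Mark H: refs=E, marked=B E H
Mark G: refs=D, marked=B E G H
Mark D: refs=E, marked=B D E G H
Unmarked (collected): A C F I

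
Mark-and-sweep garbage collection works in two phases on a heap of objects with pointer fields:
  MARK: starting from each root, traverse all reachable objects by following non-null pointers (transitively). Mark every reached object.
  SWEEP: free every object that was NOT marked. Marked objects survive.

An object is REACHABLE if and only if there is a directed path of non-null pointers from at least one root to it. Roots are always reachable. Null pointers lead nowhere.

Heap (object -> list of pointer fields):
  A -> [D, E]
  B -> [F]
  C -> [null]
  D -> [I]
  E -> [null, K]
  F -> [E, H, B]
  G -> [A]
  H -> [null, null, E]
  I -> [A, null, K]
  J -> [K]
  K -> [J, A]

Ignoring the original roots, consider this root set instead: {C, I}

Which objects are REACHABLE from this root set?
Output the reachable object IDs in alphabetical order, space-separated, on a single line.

Roots: C I
Mark C: refs=null, marked=C
Mark I: refs=A null K, marked=C I
Mark A: refs=D E, marked=A C I
Mark K: refs=J A, marked=A C I K
Mark D: refs=I, marked=A C D I K
Mark E: refs=null K, marked=A C D E I K
Mark J: refs=K, marked=A C D E I J K
Unmarked (collected): B F G H

Answer: A C D E I J K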